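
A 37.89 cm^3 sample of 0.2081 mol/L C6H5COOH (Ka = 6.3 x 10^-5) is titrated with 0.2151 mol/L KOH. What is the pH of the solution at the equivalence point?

n(C6H5COOH) = 0.2081 x 0.03789 = 0.007885 mol; V(KOH) at equivalence = 0.007885/0.2151 = 0.03666 L.
At equivalence all the acid is converted to C6H5COO-; total volume = 0.03789 + 0.03666 = 0.07455 L, so [C6H5COO-] = 0.007885/0.07455 = 0.1058 M.
Kb = Kw/Ka = 1.0e-14 / 6.3 x 10^-5 = 1.59e-10.
[OH^-] = sqrt(Kb x [C6H5COO-]) = sqrt(1.59e-10 x 0.1058) = 4.10e-6 M.
pOH = 5.39, so pH = 14.00 - 5.39 = 8.61.

8.61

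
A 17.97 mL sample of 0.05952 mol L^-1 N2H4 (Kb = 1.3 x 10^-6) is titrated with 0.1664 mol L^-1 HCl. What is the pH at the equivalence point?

4.74

n(N2H4) = 0.05952 x 0.01797 = 0.001070 mol; V(HCl) at equivalence = 0.001070/0.1664 = 0.006428 L.
At equivalence the base is fully converted to N2H5+; total volume = 0.02440 L, so [N2H5+] = 0.001070/0.02440 = 0.04384 M.
Ka(N2H5+) = Kw/Kb = 1.0e-14 / 1.3 x 10^-6 = 7.69e-9.
[H^+] = sqrt(Ka x [N2H5+]) = sqrt(7.69e-9 x 0.04384) = 1.84e-5 M.
pH = -log(1.84e-5) = 4.74.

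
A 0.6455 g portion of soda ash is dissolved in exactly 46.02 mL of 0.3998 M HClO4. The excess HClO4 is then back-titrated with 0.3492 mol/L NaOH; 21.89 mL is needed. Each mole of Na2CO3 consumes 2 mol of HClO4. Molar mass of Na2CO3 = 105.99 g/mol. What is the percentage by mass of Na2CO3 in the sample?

88.3%

Total n(HClO4) added = 0.3998 x 0.04602 = 0.01840 mol.
n(NaOH) used = 0.3492 x 0.02189 = 0.007644 mol, which equals the excess n(HClO4).
So n(HClO4) consumed by the sample = 0.01840 - 0.007644 = 0.01075 mol.
n(Na2CO3) = 0.01075 / 2 = 0.005377 mol.
mass Na2CO3 = 0.005377 x 105.99 = 0.5700 g, so %Na2CO3 = 0.5700/0.6455 x 100 = 88.3%.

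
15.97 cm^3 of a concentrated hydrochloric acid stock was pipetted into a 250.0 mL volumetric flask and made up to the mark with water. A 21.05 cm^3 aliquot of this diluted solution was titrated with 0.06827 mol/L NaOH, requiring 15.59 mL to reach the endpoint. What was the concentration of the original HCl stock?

n(NaOH) = 0.06827 x 0.01559 = 0.001064 mol.
n(HCl) in the aliquot = 0.001064 mol.
[diluted HCl] = 0.001064 / 0.02105 = 0.05056 M.
Dilution factor = 250.0/15.97 = 15.65, so [stock] = 0.05056 x 15.65 = 0.792 M.

0.792 M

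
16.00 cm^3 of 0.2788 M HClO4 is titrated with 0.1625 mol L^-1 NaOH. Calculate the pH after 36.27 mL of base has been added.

n(acid) = 0.2788 x 0.01600 = 0.004461 mol; n(NaOH) added = 0.1625 x 0.03627 = 0.005894 mol.
Base is in excess by 0.005894 - 0.004461 = 0.001433 mol in a total volume of 0.05227 L.
[OH^-] = 0.001433/0.05227 = 0.02742 M, so pOH = 1.56 and pH = 14.00 - 1.56 = 12.44.

12.44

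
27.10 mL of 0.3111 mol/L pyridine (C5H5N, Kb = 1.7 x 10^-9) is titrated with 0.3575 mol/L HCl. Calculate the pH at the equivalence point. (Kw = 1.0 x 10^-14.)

n(C5H5N) = 0.3111 x 0.02710 = 0.008431 mol; V(HCl) at equivalence = 0.008431/0.3575 = 0.02358 L.
At equivalence the base is fully converted to C5H5NH+; total volume = 0.05068 L, so [C5H5NH+] = 0.008431/0.05068 = 0.1663 M.
Ka(C5H5NH+) = Kw/Kb = 1.0e-14 / 1.7 x 10^-9 = 5.88e-6.
[H^+] = sqrt(Ka x [C5H5NH+]) = sqrt(5.88e-6 x 0.1663) = 0.000989 M.
pH = -log(0.000989) = 3.00.

3.00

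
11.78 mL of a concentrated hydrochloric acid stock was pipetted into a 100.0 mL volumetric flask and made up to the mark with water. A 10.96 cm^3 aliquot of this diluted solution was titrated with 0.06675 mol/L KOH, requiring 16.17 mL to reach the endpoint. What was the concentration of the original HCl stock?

n(KOH) = 0.06675 x 0.01617 = 0.001079 mol.
n(HCl) in the aliquot = 0.001079 mol.
[diluted HCl] = 0.001079 / 0.01096 = 0.09848 M.
Dilution factor = 100.0/11.78 = 8.489, so [stock] = 0.09848 x 8.489 = 0.836 M.

0.836 M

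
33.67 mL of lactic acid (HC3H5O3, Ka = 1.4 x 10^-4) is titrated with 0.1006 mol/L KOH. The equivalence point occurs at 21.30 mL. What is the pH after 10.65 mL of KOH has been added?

10.65 mL is exactly half the equivalence volume (21.30/2), i.e. the half-equivalence point.
There, n(HA) = n(A^-), so pH = pKa = -log(1.4 x 10^-4) = 3.85.

3.85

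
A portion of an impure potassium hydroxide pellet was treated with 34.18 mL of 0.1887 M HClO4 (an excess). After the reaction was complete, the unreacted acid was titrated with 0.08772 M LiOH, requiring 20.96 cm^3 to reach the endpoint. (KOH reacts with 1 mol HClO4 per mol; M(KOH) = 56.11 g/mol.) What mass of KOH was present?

Total n(HClO4) added = 0.1887 x 0.03418 = 0.006450 mol.
n(LiOH) used = 0.08772 x 0.02096 = 0.001839 mol, which equals the excess n(HClO4).
So n(HClO4) consumed by the sample = 0.006450 - 0.001839 = 0.004611 mol.
n(KOH) = 0.004611 / 1 = 0.004611 mol.
mass = 0.004611 mol x 56.11 g/mol = 0.259 g.

0.259 g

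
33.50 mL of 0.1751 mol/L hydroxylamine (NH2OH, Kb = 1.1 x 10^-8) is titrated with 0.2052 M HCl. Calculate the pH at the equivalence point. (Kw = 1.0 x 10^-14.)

3.53

n(NH2OH) = 0.1751 x 0.03350 = 0.005866 mol; V(HCl) at equivalence = 0.005866/0.2052 = 0.02859 L.
At equivalence the base is fully converted to NH3OH+; total volume = 0.06209 L, so [NH3OH+] = 0.005866/0.06209 = 0.09448 M.
Ka(NH3OH+) = Kw/Kb = 1.0e-14 / 1.1 x 10^-8 = 9.09e-7.
[H^+] = sqrt(Ka x [NH3OH+]) = sqrt(9.09e-7 x 0.09448) = 0.000293 M.
pH = -log(0.000293) = 3.53.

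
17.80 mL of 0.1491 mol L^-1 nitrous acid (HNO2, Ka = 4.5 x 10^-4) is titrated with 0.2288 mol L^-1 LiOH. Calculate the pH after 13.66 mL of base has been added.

12.18

n(acid) = 0.1491 x 0.01780 = 0.002654 mol; n(LiOH) added = 0.2288 x 0.01366 = 0.003125 mol.
Base is in excess by 0.003125 - 0.002654 = 0.0004714 mol in a total volume of 0.03146 L.
[OH^-] = 0.0004714/0.03146 = 0.01498 M, so pOH = 1.82 and pH = 14.00 - 1.82 = 12.18.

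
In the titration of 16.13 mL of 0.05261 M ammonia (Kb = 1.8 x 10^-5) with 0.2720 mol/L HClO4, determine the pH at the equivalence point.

n(NH3) = 0.05261 x 0.01613 = 0.0008486 mol; V(HClO4) at equivalence = 0.0008486/0.2720 = 0.003120 L.
At equivalence the base is fully converted to NH4+; total volume = 0.01925 L, so [NH4+] = 0.0008486/0.01925 = 0.04408 M.
Ka(NH4+) = Kw/Kb = 1.0e-14 / 1.8 x 10^-5 = 5.56e-10.
[H^+] = sqrt(Ka x [NH4+]) = sqrt(5.56e-10 x 0.04408) = 4.95e-6 M.
pH = -log(4.95e-6) = 5.31.

5.31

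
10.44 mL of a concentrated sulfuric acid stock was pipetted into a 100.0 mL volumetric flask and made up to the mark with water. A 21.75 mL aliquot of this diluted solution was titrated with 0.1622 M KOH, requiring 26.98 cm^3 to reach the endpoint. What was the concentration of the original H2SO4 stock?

n(KOH) = 0.1622 x 0.02698 = 0.004376 mol.
n(H2SO4) in the aliquot = 0.004376 x 1/2 = 0.002188 mol.
[diluted H2SO4] = 0.002188 / 0.02175 = 0.1006 M.
Dilution factor = 100.0/10.44 = 9.579, so [stock] = 0.1006 x 9.579 = 0.964 M.

0.964 M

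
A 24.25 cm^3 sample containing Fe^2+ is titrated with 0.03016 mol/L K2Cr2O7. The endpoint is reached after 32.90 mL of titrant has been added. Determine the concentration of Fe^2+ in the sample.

n(K2Cr2O7) = 0.03016 x 0.03290 = 0.0009923 mol.
From the balanced equation, 1 mol K2Cr2O7 reacts with 6 mol Fe^2+, so n(Fe^2+) = 0.0009923 x 6/1 = 0.005954 mol.
[Fe^2+] = 0.005954 / 0.02425 L = 0.246 M.

0.246 M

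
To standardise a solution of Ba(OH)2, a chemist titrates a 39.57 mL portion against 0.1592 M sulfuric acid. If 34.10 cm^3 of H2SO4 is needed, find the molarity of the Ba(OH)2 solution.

n(H2SO4) delivered = 0.1592 x 0.03410 = 0.005429 mol.
For a 1:1 reaction, n(Ba(OH)2) = 0.005429 mol.
[Ba(OH)2] = 0.005429 mol / 0.03957 L = 0.137 M.

0.137 M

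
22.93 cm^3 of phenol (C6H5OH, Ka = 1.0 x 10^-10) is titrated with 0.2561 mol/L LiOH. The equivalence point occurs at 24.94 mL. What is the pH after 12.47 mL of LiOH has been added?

10.00

12.47 mL is exactly half the equivalence volume (24.94/2), i.e. the half-equivalence point.
There, n(HA) = n(A^-), so pH = pKa = -log(1.0 x 10^-10) = 10.00.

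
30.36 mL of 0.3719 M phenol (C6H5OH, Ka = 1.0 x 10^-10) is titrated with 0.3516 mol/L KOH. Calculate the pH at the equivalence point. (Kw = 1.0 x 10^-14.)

n(C6H5OH) = 0.3719 x 0.03036 = 0.01129 mol; V(KOH) at equivalence = 0.01129/0.3516 = 0.03211 L.
At equivalence all the acid is converted to C6H5O-; total volume = 0.03036 + 0.03211 = 0.06247 L, so [C6H5O-] = 0.01129/0.06247 = 0.1807 M.
Kb = Kw/Ka = 1.0e-14 / 1.0 x 10^-10 = 0.000100.
[OH^-] = sqrt(Kb x [C6H5O-]) = sqrt(0.000100 x 0.1807) = 0.00425 M.
pOH = 2.37, so pH = 14.00 - 2.37 = 11.63.

11.63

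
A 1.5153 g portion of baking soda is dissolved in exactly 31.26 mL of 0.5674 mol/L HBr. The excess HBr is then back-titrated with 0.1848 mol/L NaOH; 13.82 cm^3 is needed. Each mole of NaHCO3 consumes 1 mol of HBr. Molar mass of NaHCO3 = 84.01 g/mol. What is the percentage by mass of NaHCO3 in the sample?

Total n(HBr) added = 0.5674 x 0.03126 = 0.01774 mol.
n(NaOH) used = 0.1848 x 0.01382 = 0.002554 mol, which equals the excess n(HBr).
So n(HBr) consumed by the sample = 0.01774 - 0.002554 = 0.01518 mol.
n(NaHCO3) = 0.01518 / 1 = 0.01518 mol.
mass NaHCO3 = 0.01518 x 84.01 = 1.276 g, so %NaHCO3 = 1.276/1.5153 x 100 = 84.2%.

84.2%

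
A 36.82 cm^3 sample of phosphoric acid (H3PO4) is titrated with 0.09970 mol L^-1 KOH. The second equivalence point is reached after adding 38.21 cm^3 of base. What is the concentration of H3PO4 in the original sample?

0.0517 M

n(KOH) = 0.09970 x 0.03821 = 0.003810 mol.
At the second equivalence point, 2 mol OH^- react per mol H3PO4, so n(H3PO4) = 0.003810 / 2 = 0.001905 mol.
[H3PO4] = 0.001905 / 0.03682 L = 0.0517 M.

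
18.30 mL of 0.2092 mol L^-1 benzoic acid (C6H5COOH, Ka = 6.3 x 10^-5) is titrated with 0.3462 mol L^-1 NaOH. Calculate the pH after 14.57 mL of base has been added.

12.57

n(acid) = 0.2092 x 0.01830 = 0.003828 mol; n(NaOH) added = 0.3462 x 0.01457 = 0.005044 mol.
Base is in excess by 0.005044 - 0.003828 = 0.001216 mol in a total volume of 0.03287 L.
[OH^-] = 0.001216/0.03287 = 0.03699 M, so pOH = 1.43 and pH = 14.00 - 1.43 = 12.57.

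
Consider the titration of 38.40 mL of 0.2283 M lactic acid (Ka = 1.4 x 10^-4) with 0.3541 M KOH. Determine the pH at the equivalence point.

8.50

n(HC3H5O3) = 0.2283 x 0.03840 = 0.008767 mol; V(KOH) at equivalence = 0.008767/0.3541 = 0.02476 L.
At equivalence all the acid is converted to C3H5O3-; total volume = 0.03840 + 0.02476 = 0.06316 L, so [C3H5O3-] = 0.008767/0.06316 = 0.1388 M.
Kb = Kw/Ka = 1.0e-14 / 1.4 x 10^-4 = 7.14e-11.
[OH^-] = sqrt(Kb x [C3H5O3-]) = sqrt(7.14e-11 x 0.1388) = 3.15e-6 M.
pOH = 5.50, so pH = 14.00 - 5.50 = 8.50.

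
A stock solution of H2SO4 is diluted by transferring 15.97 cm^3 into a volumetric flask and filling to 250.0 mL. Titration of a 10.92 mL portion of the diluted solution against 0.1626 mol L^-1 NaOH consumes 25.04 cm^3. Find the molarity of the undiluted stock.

n(NaOH) = 0.1626 x 0.02504 = 0.004072 mol.
n(H2SO4) in the aliquot = 0.004072 x 1/2 = 0.002036 mol.
[diluted H2SO4] = 0.002036 / 0.01092 = 0.1864 M.
Dilution factor = 250.0/15.97 = 15.65, so [stock] = 0.1864 x 15.65 = 2.92 M.

2.92 M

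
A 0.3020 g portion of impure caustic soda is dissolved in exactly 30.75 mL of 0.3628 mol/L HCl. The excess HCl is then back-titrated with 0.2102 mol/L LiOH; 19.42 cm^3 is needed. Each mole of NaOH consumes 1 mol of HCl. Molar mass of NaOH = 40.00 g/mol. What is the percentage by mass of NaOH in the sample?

93.7%

Total n(HCl) added = 0.3628 x 0.03075 = 0.01116 mol.
n(LiOH) used = 0.2102 x 0.01942 = 0.004082 mol, which equals the excess n(HCl).
So n(HCl) consumed by the sample = 0.01116 - 0.004082 = 0.007074 mol.
n(NaOH) = 0.007074 / 1 = 0.007074 mol.
mass NaOH = 0.007074 x 40.00 = 0.2830 g, so %NaOH = 0.2830/0.3020 x 100 = 93.7%.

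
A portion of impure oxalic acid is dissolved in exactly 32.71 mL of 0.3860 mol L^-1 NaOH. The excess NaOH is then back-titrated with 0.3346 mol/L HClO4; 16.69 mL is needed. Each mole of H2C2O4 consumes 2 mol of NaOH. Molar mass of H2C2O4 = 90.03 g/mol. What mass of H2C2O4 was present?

0.317 g

Total n(NaOH) added = 0.3860 x 0.03271 = 0.01263 mol.
n(HClO4) used = 0.3346 x 0.01669 = 0.005584 mol, which equals the excess n(NaOH).
So n(NaOH) consumed by the sample = 0.01263 - 0.005584 = 0.007042 mol.
n(H2C2O4) = 0.007042 / 2 = 0.003521 mol.
mass = 0.003521 mol x 90.03 g/mol = 0.317 g.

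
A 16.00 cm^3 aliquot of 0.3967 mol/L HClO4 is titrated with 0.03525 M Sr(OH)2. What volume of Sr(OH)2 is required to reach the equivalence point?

n(HClO4) = 0.3967 mol/L x 0.01600 L = 0.006347 mol.
The neutralisation is 2 HClO4 : 1 Sr(OH)2, so n(Sr(OH)2) = 0.006347 x 1/2 = 0.003174 mol.
V(Sr(OH)2) = 0.003174 / 0.03525 = 0.09003 L = 90.0 mL.

90.0 mL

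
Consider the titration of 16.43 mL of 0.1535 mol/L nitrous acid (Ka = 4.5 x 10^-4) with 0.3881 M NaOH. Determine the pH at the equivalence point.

8.19

n(HNO2) = 0.1535 x 0.01643 = 0.002522 mol; V(NaOH) at equivalence = 0.002522/0.3881 = 0.006498 L.
At equivalence all the acid is converted to NO2-; total volume = 0.01643 + 0.006498 = 0.02293 L, so [NO2-] = 0.002522/0.02293 = 0.1100 M.
Kb = Kw/Ka = 1.0e-14 / 4.5 x 10^-4 = 2.22e-11.
[OH^-] = sqrt(Kb x [NO2-]) = sqrt(2.22e-11 x 0.1100) = 1.56e-6 M.
pOH = 5.81, so pH = 14.00 - 5.81 = 8.19.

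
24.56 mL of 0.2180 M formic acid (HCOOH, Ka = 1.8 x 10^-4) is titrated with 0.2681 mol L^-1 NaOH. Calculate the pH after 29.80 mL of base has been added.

n(acid) = 0.2180 x 0.02456 = 0.005354 mol; n(NaOH) added = 0.2681 x 0.02980 = 0.007989 mol.
Base is in excess by 0.007989 - 0.005354 = 0.002635 mol in a total volume of 0.05436 L.
[OH^-] = 0.002635/0.05436 = 0.04848 M, so pOH = 1.31 and pH = 14.00 - 1.31 = 12.69.

12.69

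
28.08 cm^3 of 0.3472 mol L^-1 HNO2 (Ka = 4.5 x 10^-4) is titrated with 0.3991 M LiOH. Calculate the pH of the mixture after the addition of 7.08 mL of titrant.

2.96

Initial n(HNO2) = 0.3472 x 0.02808 = 0.009749 mol.
n(LiOH) added = 0.3991 x 0.007080 = 0.002826 mol, converting that many moles of HNO2 to NO2-.
Remaining n(HNO2) = 0.006924 mol; n(NO2-) = 0.002826 mol.
By Henderson-Hasselbalch, pH = pKa + log([A^-]/[HA]) = 3.35 + log(0.002826/0.006924) = 3.35 + (-0.39) = 2.96.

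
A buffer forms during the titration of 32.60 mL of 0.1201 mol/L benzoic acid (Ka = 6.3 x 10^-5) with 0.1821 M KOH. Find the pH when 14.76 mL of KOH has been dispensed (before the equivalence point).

4.54

Initial n(C6H5COOH) = 0.1201 x 0.03260 = 0.003915 mol.
n(KOH) added = 0.1821 x 0.01476 = 0.002688 mol, converting that many moles of C6H5COOH to C6H5COO-.
Remaining n(C6H5COOH) = 0.001227 mol; n(C6H5COO-) = 0.002688 mol.
By Henderson-Hasselbalch, pH = pKa + log([A^-]/[HA]) = 4.20 + log(0.002688/0.001227) = 4.20 + (+0.34) = 4.54.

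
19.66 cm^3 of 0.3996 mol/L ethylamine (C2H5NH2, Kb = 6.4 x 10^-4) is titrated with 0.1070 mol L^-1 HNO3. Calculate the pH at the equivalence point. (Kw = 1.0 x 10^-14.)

n(C2H5NH2) = 0.3996 x 0.01966 = 0.007856 mol; V(HNO3) at equivalence = 0.007856/0.1070 = 0.07342 L.
At equivalence the base is fully converted to C2H5NH3+; total volume = 0.09308 L, so [C2H5NH3+] = 0.007856/0.09308 = 0.08440 M.
Ka(C2H5NH3+) = Kw/Kb = 1.0e-14 / 6.4 x 10^-4 = 1.56e-11.
[H^+] = sqrt(Ka x [C2H5NH3+]) = sqrt(1.56e-11 x 0.08440) = 1.15e-6 M.
pH = -log(1.15e-6) = 5.94.

5.94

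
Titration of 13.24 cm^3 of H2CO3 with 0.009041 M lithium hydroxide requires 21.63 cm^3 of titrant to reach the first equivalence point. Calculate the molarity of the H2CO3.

n(LiOH) = 0.009041 x 0.02163 = 0.0001956 mol.
At the first equivalence point, 1 mol OH^- react per mol H2CO3, so n(H2CO3) = 0.0001956 / 1 = 0.0001956 mol.
[H2CO3] = 0.0001956 / 0.01324 L = 0.0148 M.

0.0148 M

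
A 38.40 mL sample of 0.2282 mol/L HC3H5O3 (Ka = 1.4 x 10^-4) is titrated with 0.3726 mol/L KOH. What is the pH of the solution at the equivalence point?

n(HC3H5O3) = 0.2282 x 0.03840 = 0.008763 mol; V(KOH) at equivalence = 0.008763/0.3726 = 0.02352 L.
At equivalence all the acid is converted to C3H5O3-; total volume = 0.03840 + 0.02352 = 0.06192 L, so [C3H5O3-] = 0.008763/0.06192 = 0.1415 M.
Kb = Kw/Ka = 1.0e-14 / 1.4 x 10^-4 = 7.14e-11.
[OH^-] = sqrt(Kb x [C3H5O3-]) = sqrt(7.14e-11 x 0.1415) = 3.18e-6 M.
pOH = 5.50, so pH = 14.00 - 5.50 = 8.50.

8.50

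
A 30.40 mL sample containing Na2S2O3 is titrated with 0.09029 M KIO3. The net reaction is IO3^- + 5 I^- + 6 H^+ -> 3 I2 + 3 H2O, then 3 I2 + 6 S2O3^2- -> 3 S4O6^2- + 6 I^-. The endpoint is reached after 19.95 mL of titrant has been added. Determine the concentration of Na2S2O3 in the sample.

0.356 M

n(KIO3) = 0.09029 x 0.01995 = 0.001801 mol.
From the balanced equation, 1 mol KIO3 reacts with 6 mol Na2S2O3, so n(Na2S2O3) = 0.001801 x 6/1 = 0.01081 mol.
[Na2S2O3] = 0.01081 / 0.03040 L = 0.356 M.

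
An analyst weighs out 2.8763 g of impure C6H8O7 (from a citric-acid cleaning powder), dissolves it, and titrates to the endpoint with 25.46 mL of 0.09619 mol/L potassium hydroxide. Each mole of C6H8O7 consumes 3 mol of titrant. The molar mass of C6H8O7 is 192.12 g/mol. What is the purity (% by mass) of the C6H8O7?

n(KOH) = 0.09619 x 0.02546 = 0.002449 mol.
n(C6H8O7) = 0.002449 / 3 = 0.0008163 mol.
mass of C6H8O7 = 0.0008163 x 192.12 = 0.1568 g.
% purity = 0.1568 / 2.8763 x 100 = 5.45%.

5.45%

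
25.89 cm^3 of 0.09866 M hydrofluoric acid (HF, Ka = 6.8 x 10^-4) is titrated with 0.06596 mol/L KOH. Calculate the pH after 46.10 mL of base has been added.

n(acid) = 0.09866 x 0.02589 = 0.002554 mol; n(KOH) added = 0.06596 x 0.04610 = 0.003041 mol.
Base is in excess by 0.003041 - 0.002554 = 0.0004864 mol in a total volume of 0.07199 L.
[OH^-] = 0.0004864/0.07199 = 0.006757 M, so pOH = 2.17 and pH = 14.00 - 2.17 = 11.83.

11.83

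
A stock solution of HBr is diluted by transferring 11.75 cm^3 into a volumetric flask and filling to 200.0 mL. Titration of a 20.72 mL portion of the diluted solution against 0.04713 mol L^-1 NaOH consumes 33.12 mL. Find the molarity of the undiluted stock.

1.28 M

n(NaOH) = 0.04713 x 0.03312 = 0.001561 mol.
n(HBr) in the aliquot = 0.001561 mol.
[diluted HBr] = 0.001561 / 0.02072 = 0.07534 M.
Dilution factor = 200.0/11.75 = 17.02, so [stock] = 0.07534 x 17.02 = 1.28 M.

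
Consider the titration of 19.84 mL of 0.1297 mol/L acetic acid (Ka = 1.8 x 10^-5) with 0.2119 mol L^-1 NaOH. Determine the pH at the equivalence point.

8.83

n(CH3COOH) = 0.1297 x 0.01984 = 0.002573 mol; V(NaOH) at equivalence = 0.002573/0.2119 = 0.01214 L.
At equivalence all the acid is converted to CH3COO-; total volume = 0.01984 + 0.01214 = 0.03198 L, so [CH3COO-] = 0.002573/0.03198 = 0.08046 M.
Kb = Kw/Ka = 1.0e-14 / 1.8 x 10^-5 = 5.56e-10.
[OH^-] = sqrt(Kb x [CH3COO-]) = sqrt(5.56e-10 x 0.08046) = 6.69e-6 M.
pOH = 5.17, so pH = 14.00 - 5.17 = 8.83.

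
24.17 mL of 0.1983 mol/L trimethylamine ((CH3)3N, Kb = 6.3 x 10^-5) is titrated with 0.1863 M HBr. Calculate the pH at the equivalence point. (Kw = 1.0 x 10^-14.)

n((CH3)3N) = 0.1983 x 0.02417 = 0.004793 mol; V(HBr) at equivalence = 0.004793/0.1863 = 0.02573 L.
At equivalence the base is fully converted to (CH3)3NH+; total volume = 0.04990 L, so [(CH3)3NH+] = 0.004793/0.04990 = 0.09606 M.
Ka((CH3)3NH+) = Kw/Kb = 1.0e-14 / 6.3 x 10^-5 = 1.59e-10.
[H^+] = sqrt(Ka x [(CH3)3NH+]) = sqrt(1.59e-10 x 0.09606) = 3.90e-6 M.
pH = -log(3.90e-6) = 5.41.

5.41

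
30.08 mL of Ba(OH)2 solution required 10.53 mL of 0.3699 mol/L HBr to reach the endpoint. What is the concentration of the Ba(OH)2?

n(HBr) delivered = 0.3699 x 0.01053 = 0.003895 mol.
The reaction is 1 Ba(OH)2 + 2 HBr, so n(Ba(OH)2) = 0.003895 x 1/2 = 0.001948 mol.
[Ba(OH)2] = 0.001948 mol / 0.03008 L = 0.0647 M.

0.0647 M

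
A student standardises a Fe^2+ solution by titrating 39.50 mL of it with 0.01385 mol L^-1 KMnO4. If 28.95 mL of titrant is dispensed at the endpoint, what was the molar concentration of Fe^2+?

n(KMnO4) = 0.01385 x 0.02895 = 0.0004010 mol.
From the balanced equation, 1 mol KMnO4 reacts with 5 mol Fe^2+, so n(Fe^2+) = 0.0004010 x 5/1 = 0.002005 mol.
[Fe^2+] = 0.002005 / 0.03950 L = 0.0508 M.

0.0508 M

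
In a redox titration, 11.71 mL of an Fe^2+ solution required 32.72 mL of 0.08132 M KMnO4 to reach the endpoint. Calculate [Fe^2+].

1.14 M

n(KMnO4) = 0.08132 x 0.03272 = 0.002661 mol.
From the balanced equation, 1 mol KMnO4 reacts with 5 mol Fe^2+, so n(Fe^2+) = 0.002661 x 5/1 = 0.01330 mol.
[Fe^2+] = 0.01330 / 0.01171 L = 1.14 M.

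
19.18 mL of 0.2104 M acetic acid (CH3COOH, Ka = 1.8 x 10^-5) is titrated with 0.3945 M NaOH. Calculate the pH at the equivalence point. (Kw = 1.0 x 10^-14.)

8.94

n(CH3COOH) = 0.2104 x 0.01918 = 0.004035 mol; V(NaOH) at equivalence = 0.004035/0.3945 = 0.01023 L.
At equivalence all the acid is converted to CH3COO-; total volume = 0.01918 + 0.01023 = 0.02941 L, so [CH3COO-] = 0.004035/0.02941 = 0.1372 M.
Kb = Kw/Ka = 1.0e-14 / 1.8 x 10^-5 = 5.56e-10.
[OH^-] = sqrt(Kb x [CH3COO-]) = sqrt(5.56e-10 x 0.1372) = 8.73e-6 M.
pOH = 5.06, so pH = 14.00 - 5.06 = 8.94.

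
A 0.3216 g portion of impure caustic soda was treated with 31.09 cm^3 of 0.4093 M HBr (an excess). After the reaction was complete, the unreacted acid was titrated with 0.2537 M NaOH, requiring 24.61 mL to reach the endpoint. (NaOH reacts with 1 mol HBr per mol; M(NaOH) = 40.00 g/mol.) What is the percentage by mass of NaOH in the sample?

80.6%

Total n(HBr) added = 0.4093 x 0.03109 = 0.01273 mol.
n(NaOH) used = 0.2537 x 0.02461 = 0.006244 mol, which equals the excess n(HBr).
So n(HBr) consumed by the sample = 0.01273 - 0.006244 = 0.006482 mol.
n(NaOH) = 0.006482 / 1 = 0.006482 mol.
mass NaOH = 0.006482 x 40.00 = 0.2593 g, so %NaOH = 0.2593/0.3216 x 100 = 80.6%.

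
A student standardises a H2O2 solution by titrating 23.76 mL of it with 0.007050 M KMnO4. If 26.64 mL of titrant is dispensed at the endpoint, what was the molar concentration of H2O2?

0.0198 M

n(KMnO4) = 0.007050 x 0.02664 = 0.0001878 mol.
From the balanced equation, 2 mol KMnO4 reacts with 5 mol H2O2, so n(H2O2) = 0.0001878 x 5/2 = 0.0004695 mol.
[H2O2] = 0.0004695 / 0.02376 L = 0.0198 M.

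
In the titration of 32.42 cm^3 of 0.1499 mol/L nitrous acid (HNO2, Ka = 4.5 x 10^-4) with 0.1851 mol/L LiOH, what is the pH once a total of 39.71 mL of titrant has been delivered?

n(acid) = 0.1499 x 0.03242 = 0.004860 mol; n(LiOH) added = 0.1851 x 0.03971 = 0.007350 mol.
Base is in excess by 0.007350 - 0.004860 = 0.002491 mol in a total volume of 0.07213 L.
[OH^-] = 0.002491/0.07213 = 0.03453 M, so pOH = 1.46 and pH = 14.00 - 1.46 = 12.54.

12.54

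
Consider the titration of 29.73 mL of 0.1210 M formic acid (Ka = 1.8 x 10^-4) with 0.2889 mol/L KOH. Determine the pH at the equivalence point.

8.34

n(HCOOH) = 0.1210 x 0.02973 = 0.003597 mol; V(KOH) at equivalence = 0.003597/0.2889 = 0.01245 L.
At equivalence all the acid is converted to HCOO-; total volume = 0.02973 + 0.01245 = 0.04218 L, so [HCOO-] = 0.003597/0.04218 = 0.08528 M.
Kb = Kw/Ka = 1.0e-14 / 1.8 x 10^-4 = 5.56e-11.
[OH^-] = sqrt(Kb x [HCOO-]) = sqrt(5.56e-11 x 0.08528) = 2.18e-6 M.
pOH = 5.66, so pH = 14.00 - 5.66 = 8.34.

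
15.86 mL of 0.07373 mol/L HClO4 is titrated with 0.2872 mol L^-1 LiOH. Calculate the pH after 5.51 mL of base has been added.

12.29

n(acid) = 0.07373 x 0.01586 = 0.001169 mol; n(LiOH) added = 0.2872 x 0.005510 = 0.001582 mol.
Base is in excess by 0.001582 - 0.001169 = 0.0004131 mol in a total volume of 0.02137 L.
[OH^-] = 0.0004131/0.02137 = 0.01933 M, so pOH = 1.71 and pH = 14.00 - 1.71 = 12.29.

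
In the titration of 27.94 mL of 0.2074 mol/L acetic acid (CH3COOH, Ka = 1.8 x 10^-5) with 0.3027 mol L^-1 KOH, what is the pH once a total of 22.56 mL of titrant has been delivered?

12.31

n(acid) = 0.2074 x 0.02794 = 0.005795 mol; n(KOH) added = 0.3027 x 0.02256 = 0.006829 mol.
Base is in excess by 0.006829 - 0.005795 = 0.001034 mol in a total volume of 0.05050 L.
[OH^-] = 0.001034/0.05050 = 0.02048 M, so pOH = 1.69 and pH = 14.00 - 1.69 = 12.31.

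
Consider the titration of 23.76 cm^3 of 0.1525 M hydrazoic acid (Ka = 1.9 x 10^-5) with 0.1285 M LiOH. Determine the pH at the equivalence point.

8.78

n(HN3) = 0.1525 x 0.02376 = 0.003623 mol; V(LiOH) at equivalence = 0.003623/0.1285 = 0.02820 L.
At equivalence all the acid is converted to N3-; total volume = 0.02376 + 0.02820 = 0.05196 L, so [N3-] = 0.003623/0.05196 = 0.06974 M.
Kb = Kw/Ka = 1.0e-14 / 1.9 x 10^-5 = 5.26e-10.
[OH^-] = sqrt(Kb x [N3-]) = sqrt(5.26e-10 x 0.06974) = 6.06e-6 M.
pOH = 5.22, so pH = 14.00 - 5.22 = 8.78.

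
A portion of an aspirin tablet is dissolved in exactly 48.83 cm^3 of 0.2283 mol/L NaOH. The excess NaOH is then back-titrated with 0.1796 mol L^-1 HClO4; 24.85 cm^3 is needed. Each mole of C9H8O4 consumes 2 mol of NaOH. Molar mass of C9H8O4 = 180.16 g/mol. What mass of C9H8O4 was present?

0.602 g

Total n(NaOH) added = 0.2283 x 0.04883 = 0.01115 mol.
n(HClO4) used = 0.1796 x 0.02485 = 0.004463 mol, which equals the excess n(NaOH).
So n(NaOH) consumed by the sample = 0.01115 - 0.004463 = 0.006685 mol.
n(C9H8O4) = 0.006685 / 2 = 0.003342 mol.
mass = 0.003342 mol x 180.16 g/mol = 0.602 g.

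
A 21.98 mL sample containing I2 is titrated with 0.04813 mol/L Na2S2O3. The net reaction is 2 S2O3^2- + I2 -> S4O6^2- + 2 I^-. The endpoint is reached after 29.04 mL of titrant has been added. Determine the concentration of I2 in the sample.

n(Na2S2O3) = 0.04813 x 0.02904 = 0.001398 mol.
From the balanced equation, 2 mol Na2S2O3 reacts with 1 mol I2, so n(I2) = 0.001398 x 1/2 = 0.0006988 mol.
[I2] = 0.0006988 / 0.02198 L = 0.0318 M.

0.0318 M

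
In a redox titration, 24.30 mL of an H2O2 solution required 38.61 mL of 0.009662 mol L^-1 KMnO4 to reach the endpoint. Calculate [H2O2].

n(KMnO4) = 0.009662 x 0.03861 = 0.0003730 mol.
From the balanced equation, 2 mol KMnO4 reacts with 5 mol H2O2, so n(H2O2) = 0.0003730 x 5/2 = 0.0009326 mol.
[H2O2] = 0.0009326 / 0.02430 L = 0.0384 M.

0.0384 M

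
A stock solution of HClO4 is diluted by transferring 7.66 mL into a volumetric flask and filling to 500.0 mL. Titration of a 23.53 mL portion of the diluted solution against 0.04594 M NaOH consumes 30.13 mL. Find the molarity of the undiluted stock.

3.84 M

n(NaOH) = 0.04594 x 0.03013 = 0.001384 mol.
n(HClO4) in the aliquot = 0.001384 mol.
[diluted HClO4] = 0.001384 / 0.02353 = 0.05883 M.
Dilution factor = 500.0/7.660 = 65.27, so [stock] = 0.05883 x 65.27 = 3.84 M.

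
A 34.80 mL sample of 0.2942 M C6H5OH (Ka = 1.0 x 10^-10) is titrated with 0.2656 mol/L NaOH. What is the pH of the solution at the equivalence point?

n(C6H5OH) = 0.2942 x 0.03480 = 0.01024 mol; V(NaOH) at equivalence = 0.01024/0.2656 = 0.03855 L.
At equivalence all the acid is converted to C6H5O-; total volume = 0.03480 + 0.03855 = 0.07335 L, so [C6H5O-] = 0.01024/0.07335 = 0.1396 M.
Kb = Kw/Ka = 1.0e-14 / 1.0 x 10^-10 = 0.000100.
[OH^-] = sqrt(Kb x [C6H5O-]) = sqrt(0.000100 x 0.1396) = 0.00374 M.
pOH = 2.43, so pH = 14.00 - 2.43 = 11.57.

11.57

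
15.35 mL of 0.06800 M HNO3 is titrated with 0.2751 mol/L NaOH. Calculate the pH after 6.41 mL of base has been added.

n(acid) = 0.06800 x 0.01535 = 0.001044 mol; n(NaOH) added = 0.2751 x 0.006410 = 0.001763 mol.
Base is in excess by 0.001763 - 0.001044 = 0.0007196 mol in a total volume of 0.02176 L.
[OH^-] = 0.0007196/0.02176 = 0.03307 M, so pOH = 1.48 and pH = 14.00 - 1.48 = 12.52.

12.52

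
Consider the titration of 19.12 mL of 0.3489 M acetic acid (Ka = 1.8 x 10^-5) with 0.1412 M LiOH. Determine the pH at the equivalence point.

n(CH3COOH) = 0.3489 x 0.01912 = 0.006671 mol; V(LiOH) at equivalence = 0.006671/0.1412 = 0.04724 L.
At equivalence all the acid is converted to CH3COO-; total volume = 0.01912 + 0.04724 = 0.06636 L, so [CH3COO-] = 0.006671/0.06636 = 0.1005 M.
Kb = Kw/Ka = 1.0e-14 / 1.8 x 10^-5 = 5.56e-10.
[OH^-] = sqrt(Kb x [CH3COO-]) = sqrt(5.56e-10 x 0.1005) = 7.47e-6 M.
pOH = 5.13, so pH = 14.00 - 5.13 = 8.87.

8.87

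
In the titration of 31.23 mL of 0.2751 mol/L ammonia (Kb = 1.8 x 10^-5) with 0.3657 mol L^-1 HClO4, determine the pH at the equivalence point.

5.03

n(NH3) = 0.2751 x 0.03123 = 0.008591 mol; V(HClO4) at equivalence = 0.008591/0.3657 = 0.02349 L.
At equivalence the base is fully converted to NH4+; total volume = 0.05472 L, so [NH4+] = 0.008591/0.05472 = 0.1570 M.
Ka(NH4+) = Kw/Kb = 1.0e-14 / 1.8 x 10^-5 = 5.56e-10.
[H^+] = sqrt(Ka x [NH4+]) = sqrt(5.56e-10 x 0.1570) = 9.34e-6 M.
pH = -log(9.34e-6) = 5.03.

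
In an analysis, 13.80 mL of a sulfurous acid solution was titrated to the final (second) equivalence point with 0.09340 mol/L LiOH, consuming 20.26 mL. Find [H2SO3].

0.0686 M

n(LiOH) = 0.09340 x 0.02026 = 0.001892 mol.
At the final (second) equivalence point, 2 mol OH^- react per mol H2SO3, so n(H2SO3) = 0.001892 / 2 = 0.0009461 mol.
[H2SO3] = 0.0009461 / 0.01380 L = 0.0686 M.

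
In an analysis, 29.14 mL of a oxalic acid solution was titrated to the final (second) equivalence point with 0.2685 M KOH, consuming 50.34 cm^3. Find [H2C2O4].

0.232 M

n(KOH) = 0.2685 x 0.05034 = 0.01352 mol.
At the final (second) equivalence point, 2 mol OH^- react per mol H2C2O4, so n(H2C2O4) = 0.01352 / 2 = 0.006758 mol.
[H2C2O4] = 0.006758 / 0.02914 L = 0.232 M.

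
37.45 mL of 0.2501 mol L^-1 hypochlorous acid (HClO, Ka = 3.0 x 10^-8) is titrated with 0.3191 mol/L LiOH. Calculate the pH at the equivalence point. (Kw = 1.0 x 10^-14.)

n(HClO) = 0.2501 x 0.03745 = 0.009366 mol; V(LiOH) at equivalence = 0.009366/0.3191 = 0.02935 L.
At equivalence all the acid is converted to ClO-; total volume = 0.03745 + 0.02935 = 0.06680 L, so [ClO-] = 0.009366/0.06680 = 0.1402 M.
Kb = Kw/Ka = 1.0e-14 / 3.0 x 10^-8 = 3.33e-7.
[OH^-] = sqrt(Kb x [ClO-]) = sqrt(3.33e-7 x 0.1402) = 0.000216 M.
pOH = 3.67, so pH = 14.00 - 3.67 = 10.33.

10.33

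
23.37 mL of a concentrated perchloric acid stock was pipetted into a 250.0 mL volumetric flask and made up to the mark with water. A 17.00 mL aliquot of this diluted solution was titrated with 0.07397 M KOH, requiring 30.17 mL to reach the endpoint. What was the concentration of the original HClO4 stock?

1.40 M

n(KOH) = 0.07397 x 0.03017 = 0.002232 mol.
n(HClO4) in the aliquot = 0.002232 mol.
[diluted HClO4] = 0.002232 / 0.01700 = 0.1313 M.
Dilution factor = 250.0/23.37 = 10.70, so [stock] = 0.1313 x 10.70 = 1.40 M.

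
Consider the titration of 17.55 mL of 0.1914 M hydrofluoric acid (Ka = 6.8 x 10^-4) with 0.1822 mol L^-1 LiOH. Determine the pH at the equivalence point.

8.07

n(HF) = 0.1914 x 0.01755 = 0.003359 mol; V(LiOH) at equivalence = 0.003359/0.1822 = 0.01844 L.
At equivalence all the acid is converted to F-; total volume = 0.01755 + 0.01844 = 0.03599 L, so [F-] = 0.003359/0.03599 = 0.09334 M.
Kb = Kw/Ka = 1.0e-14 / 6.8 x 10^-4 = 1.47e-11.
[OH^-] = sqrt(Kb x [F-]) = sqrt(1.47e-11 x 0.09334) = 1.17e-6 M.
pOH = 5.93, so pH = 14.00 - 5.93 = 8.07.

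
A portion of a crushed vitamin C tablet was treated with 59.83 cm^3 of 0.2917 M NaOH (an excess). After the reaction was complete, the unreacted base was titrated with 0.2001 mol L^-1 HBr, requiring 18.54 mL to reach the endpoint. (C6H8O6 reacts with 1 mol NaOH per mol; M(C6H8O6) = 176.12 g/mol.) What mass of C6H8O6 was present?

2.42 g

Total n(NaOH) added = 0.2917 x 0.05983 = 0.01745 mol.
n(HBr) used = 0.2001 x 0.01854 = 0.003710 mol, which equals the excess n(NaOH).
So n(NaOH) consumed by the sample = 0.01745 - 0.003710 = 0.01374 mol.
n(C6H8O6) = 0.01374 / 1 = 0.01374 mol.
mass = 0.01374 mol x 176.12 g/mol = 2.42 g.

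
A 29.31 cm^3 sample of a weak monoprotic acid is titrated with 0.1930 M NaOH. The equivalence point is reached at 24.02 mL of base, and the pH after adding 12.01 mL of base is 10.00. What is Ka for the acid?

12.01 mL is half of the equivalence volume, so this is the half-equivalence point where [HA] = [A^-].
At half-equivalence pH = pKa, so pKa = 10.00.
Ka = 10^(-10.00) = 1.0 x 10^-10.

1.0 x 10^-10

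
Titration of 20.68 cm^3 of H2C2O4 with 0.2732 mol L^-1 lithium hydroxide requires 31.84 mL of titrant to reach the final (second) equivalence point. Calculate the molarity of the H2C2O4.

0.210 M

n(LiOH) = 0.2732 x 0.03184 = 0.008699 mol.
At the final (second) equivalence point, 2 mol OH^- react per mol H2C2O4, so n(H2C2O4) = 0.008699 / 2 = 0.004349 mol.
[H2C2O4] = 0.004349 / 0.02068 L = 0.210 M.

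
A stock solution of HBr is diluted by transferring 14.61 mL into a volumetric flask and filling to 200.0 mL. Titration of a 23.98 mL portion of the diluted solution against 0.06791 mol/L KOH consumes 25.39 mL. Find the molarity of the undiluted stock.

0.984 M

n(KOH) = 0.06791 x 0.02539 = 0.001724 mol.
n(HBr) in the aliquot = 0.001724 mol.
[diluted HBr] = 0.001724 / 0.02398 = 0.07190 M.
Dilution factor = 200.0/14.61 = 13.69, so [stock] = 0.07190 x 13.69 = 0.984 M.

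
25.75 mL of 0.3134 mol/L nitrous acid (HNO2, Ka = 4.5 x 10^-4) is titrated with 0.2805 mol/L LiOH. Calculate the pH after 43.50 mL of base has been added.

n(acid) = 0.3134 x 0.02575 = 0.008070 mol; n(LiOH) added = 0.2805 x 0.04350 = 0.01220 mol.
Base is in excess by 0.01220 - 0.008070 = 0.004132 mol in a total volume of 0.06925 L.
[OH^-] = 0.004132/0.06925 = 0.05966 M, so pOH = 1.22 and pH = 14.00 - 1.22 = 12.78.

12.78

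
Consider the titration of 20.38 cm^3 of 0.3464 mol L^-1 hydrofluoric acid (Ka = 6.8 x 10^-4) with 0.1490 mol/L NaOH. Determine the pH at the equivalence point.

n(HF) = 0.3464 x 0.02038 = 0.007060 mol; V(NaOH) at equivalence = 0.007060/0.1490 = 0.04738 L.
At equivalence all the acid is converted to F-; total volume = 0.02038 + 0.04738 = 0.06776 L, so [F-] = 0.007060/0.06776 = 0.1042 M.
Kb = Kw/Ka = 1.0e-14 / 6.8 x 10^-4 = 1.47e-11.
[OH^-] = sqrt(Kb x [F-]) = sqrt(1.47e-11 x 0.1042) = 1.24e-6 M.
pOH = 5.91, so pH = 14.00 - 5.91 = 8.09.

8.09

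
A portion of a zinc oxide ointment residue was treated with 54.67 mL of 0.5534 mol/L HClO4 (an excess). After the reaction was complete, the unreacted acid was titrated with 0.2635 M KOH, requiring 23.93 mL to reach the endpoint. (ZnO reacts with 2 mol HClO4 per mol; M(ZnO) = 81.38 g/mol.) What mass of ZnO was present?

0.974 g

Total n(HClO4) added = 0.5534 x 0.05467 = 0.03025 mol.
n(KOH) used = 0.2635 x 0.02393 = 0.006306 mol, which equals the excess n(HClO4).
So n(HClO4) consumed by the sample = 0.03025 - 0.006306 = 0.02395 mol.
n(ZnO) = 0.02395 / 2 = 0.01197 mol.
mass = 0.01197 mol x 81.38 g/mol = 0.974 g.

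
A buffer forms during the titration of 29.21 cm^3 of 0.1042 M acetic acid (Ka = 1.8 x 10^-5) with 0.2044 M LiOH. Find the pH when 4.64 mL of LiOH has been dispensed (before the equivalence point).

Initial n(CH3COOH) = 0.1042 x 0.02921 = 0.003044 mol.
n(LiOH) added = 0.2044 x 0.004640 = 0.0009484 mol, converting that many moles of CH3COOH to CH3COO-.
Remaining n(CH3COOH) = 0.002095 mol; n(CH3COO-) = 0.0009484 mol.
By Henderson-Hasselbalch, pH = pKa + log([A^-]/[HA]) = 4.74 + log(0.0009484/0.002095) = 4.74 + (-0.34) = 4.40.

4.40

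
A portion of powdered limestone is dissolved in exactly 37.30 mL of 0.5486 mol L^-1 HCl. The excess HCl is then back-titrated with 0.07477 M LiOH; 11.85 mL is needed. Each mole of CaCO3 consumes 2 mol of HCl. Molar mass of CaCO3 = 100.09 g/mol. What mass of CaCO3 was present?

0.980 g

Total n(HCl) added = 0.5486 x 0.03730 = 0.02046 mol.
n(LiOH) used = 0.07477 x 0.01185 = 0.0008860 mol, which equals the excess n(HCl).
So n(HCl) consumed by the sample = 0.02046 - 0.0008860 = 0.01958 mol.
n(CaCO3) = 0.01958 / 2 = 0.009788 mol.
mass = 0.009788 mol x 100.09 g/mol = 0.980 g.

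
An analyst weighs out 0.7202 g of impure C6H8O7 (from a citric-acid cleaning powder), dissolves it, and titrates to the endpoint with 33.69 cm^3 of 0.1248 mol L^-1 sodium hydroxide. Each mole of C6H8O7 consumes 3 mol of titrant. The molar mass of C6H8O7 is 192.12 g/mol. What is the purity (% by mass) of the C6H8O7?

n(NaOH) = 0.1248 x 0.03369 = 0.004205 mol.
n(C6H8O7) = 0.004205 / 3 = 0.001402 mol.
mass of C6H8O7 = 0.001402 x 192.12 = 0.2693 g.
% purity = 0.2693 / 0.7202 x 100 = 37.4%.

37.4%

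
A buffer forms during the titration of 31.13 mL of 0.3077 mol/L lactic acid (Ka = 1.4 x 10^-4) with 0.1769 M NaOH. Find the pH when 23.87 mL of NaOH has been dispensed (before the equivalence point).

Initial n(HC3H5O3) = 0.3077 x 0.03113 = 0.009579 mol.
n(NaOH) added = 0.1769 x 0.02387 = 0.004223 mol, converting that many moles of HC3H5O3 to C3H5O3-.
Remaining n(HC3H5O3) = 0.005356 mol; n(C3H5O3-) = 0.004223 mol.
By Henderson-Hasselbalch, pH = pKa + log([A^-]/[HA]) = 3.85 + log(0.004223/0.005356) = 3.85 + (-0.10) = 3.75.

3.75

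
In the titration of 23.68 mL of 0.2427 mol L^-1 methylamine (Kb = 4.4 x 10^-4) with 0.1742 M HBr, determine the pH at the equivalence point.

5.82

n(CH3NH2) = 0.2427 x 0.02368 = 0.005747 mol; V(HBr) at equivalence = 0.005747/0.1742 = 0.03299 L.
At equivalence the base is fully converted to CH3NH3+; total volume = 0.05667 L, so [CH3NH3+] = 0.005747/0.05667 = 0.1014 M.
Ka(CH3NH3+) = Kw/Kb = 1.0e-14 / 4.4 x 10^-4 = 2.27e-11.
[H^+] = sqrt(Ka x [CH3NH3+]) = sqrt(2.27e-11 x 0.1014) = 1.52e-6 M.
pH = -log(1.52e-6) = 5.82.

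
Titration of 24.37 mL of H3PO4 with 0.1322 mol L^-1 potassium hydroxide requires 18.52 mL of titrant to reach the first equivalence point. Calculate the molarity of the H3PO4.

n(KOH) = 0.1322 x 0.01852 = 0.002448 mol.
At the first equivalence point, 1 mol OH^- react per mol H3PO4, so n(H3PO4) = 0.002448 / 1 = 0.002448 mol.
[H3PO4] = 0.002448 / 0.02437 L = 0.100 M.

0.100 M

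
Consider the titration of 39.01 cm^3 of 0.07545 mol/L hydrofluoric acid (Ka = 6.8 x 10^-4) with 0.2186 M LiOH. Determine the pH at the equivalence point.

7.96

n(HF) = 0.07545 x 0.03901 = 0.002943 mol; V(LiOH) at equivalence = 0.002943/0.2186 = 0.01346 L.
At equivalence all the acid is converted to F-; total volume = 0.03901 + 0.01346 = 0.05247 L, so [F-] = 0.002943/0.05247 = 0.05609 M.
Kb = Kw/Ka = 1.0e-14 / 6.8 x 10^-4 = 1.47e-11.
[OH^-] = sqrt(Kb x [F-]) = sqrt(1.47e-11 x 0.05609) = 9.08e-7 M.
pOH = 6.04, so pH = 14.00 - 6.04 = 7.96.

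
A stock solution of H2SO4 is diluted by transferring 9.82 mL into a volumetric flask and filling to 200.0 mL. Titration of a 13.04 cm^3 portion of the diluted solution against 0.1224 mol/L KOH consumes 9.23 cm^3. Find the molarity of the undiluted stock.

0.882 M

n(KOH) = 0.1224 x 0.009230 = 0.001130 mol.
n(H2SO4) in the aliquot = 0.001130 x 1/2 = 0.0005649 mol.
[diluted H2SO4] = 0.0005649 / 0.01304 = 0.04332 M.
Dilution factor = 200.0/9.820 = 20.37, so [stock] = 0.04332 x 20.37 = 0.882 M.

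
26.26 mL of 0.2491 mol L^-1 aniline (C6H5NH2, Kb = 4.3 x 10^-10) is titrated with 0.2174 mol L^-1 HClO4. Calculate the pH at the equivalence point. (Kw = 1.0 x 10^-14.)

n(C6H5NH2) = 0.2491 x 0.02626 = 0.006541 mol; V(HClO4) at equivalence = 0.006541/0.2174 = 0.03009 L.
At equivalence the base is fully converted to C6H5NH3+; total volume = 0.05635 L, so [C6H5NH3+] = 0.006541/0.05635 = 0.1161 M.
Ka(C6H5NH3+) = Kw/Kb = 1.0e-14 / 4.3 x 10^-10 = 2.33e-5.
[H^+] = sqrt(Ka x [C6H5NH3+]) = sqrt(2.33e-5 x 0.1161) = 0.00164 M.
pH = -log(0.00164) = 2.78.

2.78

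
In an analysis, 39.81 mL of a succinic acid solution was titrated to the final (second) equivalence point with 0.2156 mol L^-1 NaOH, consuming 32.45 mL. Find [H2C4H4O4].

0.0879 M

n(NaOH) = 0.2156 x 0.03245 = 0.006996 mol.
At the final (second) equivalence point, 2 mol OH^- react per mol H2C4H4O4, so n(H2C4H4O4) = 0.006996 / 2 = 0.003498 mol.
[H2C4H4O4] = 0.003498 / 0.03981 L = 0.0879 M.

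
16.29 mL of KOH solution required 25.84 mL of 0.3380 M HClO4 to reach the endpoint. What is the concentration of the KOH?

0.536 M

n(HClO4) delivered = 0.3380 x 0.02584 = 0.008734 mol.
For a 1:1 reaction, n(KOH) = 0.008734 mol.
[KOH] = 0.008734 mol / 0.01629 L = 0.536 M.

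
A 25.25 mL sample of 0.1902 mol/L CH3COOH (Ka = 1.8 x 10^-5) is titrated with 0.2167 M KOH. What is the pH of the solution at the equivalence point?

n(CH3COOH) = 0.1902 x 0.02525 = 0.004803 mol; V(KOH) at equivalence = 0.004803/0.2167 = 0.02216 L.
At equivalence all the acid is converted to CH3COO-; total volume = 0.02525 + 0.02216 = 0.04741 L, so [CH3COO-] = 0.004803/0.04741 = 0.1013 M.
Kb = Kw/Ka = 1.0e-14 / 1.8 x 10^-5 = 5.56e-10.
[OH^-] = sqrt(Kb x [CH3COO-]) = sqrt(5.56e-10 x 0.1013) = 7.50e-6 M.
pOH = 5.12, so pH = 14.00 - 5.12 = 8.88.

8.88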